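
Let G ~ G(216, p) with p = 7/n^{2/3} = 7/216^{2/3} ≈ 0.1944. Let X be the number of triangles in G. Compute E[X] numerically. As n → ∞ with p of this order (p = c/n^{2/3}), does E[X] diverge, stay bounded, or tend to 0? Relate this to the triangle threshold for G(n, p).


Number of potential triangles: C(216, 3) = 1656360.
Each occurs with probability p³ ≈ (0.1944)³ ≈ 7.351680e-03.
By linearity: E[X] = C(216, 3)·p³ ≈ 1656360 · 7.351680e-03 ≈ 12177.0293.
Since α = 2/3 < 1, p = c/n^{2/3} ≫ 1/n is above the triangle threshold p ~ 1/n. Asymptotically E[X] ~ (c³/6)·n^{3(1−α)} = (7³/6)·n^{1} → ∞; triangles are abundant w.h.p.

E[X] ≈ 12177.0293; in regime p = Θ(1/n^{2/3}) E[X] diverges (above the triangle threshold p ~ 1/n).


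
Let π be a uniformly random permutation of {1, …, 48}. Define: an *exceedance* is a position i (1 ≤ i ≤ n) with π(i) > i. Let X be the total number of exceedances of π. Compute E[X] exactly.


Write X = Σ_{i=1}^{48} X_i, where X_i = 1_{π(i) > i}.
For each fixed i, π(i) is uniform over {1, …, 48} (marginal of a uniform permutation), so P[π(i) > i] = (n − i)/n. Summing: Σ_{i=1}^{48} (n − i)/n = (0 + 1 + … + 47)/48 = 48(48 − 1)/(2·48) = (48 − 1)/2.
Hence E[X] = Σ_{i=1}^{48} (48 − i)/48 = 47/2 ≈ 23.5000.

E[X] = 47/2 = 23.5000.


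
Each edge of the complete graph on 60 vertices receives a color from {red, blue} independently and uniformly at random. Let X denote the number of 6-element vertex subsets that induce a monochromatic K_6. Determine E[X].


Let X = Σ_S X_S over the C(60, 6) = 50063860 subsets S of size 6, where X_S = 1 if the K_6 on S is monochromatic.
For a fixed S, the K_6 on S has C(6, 2) = 15 edges. P[all 15 edges red] = (1/2)^15, and likewise for blue, so P[monochromatic] = 2·(1/2)^15 = 2^{1 − 15} = 1/16384.
By linearity of expectation: E[X] = C(60, 6) · 2^{1 − 15} = 50063860 · 1/16384 = 12515965/4096.
Numerically: E[X] ≈ 3055.6555.

E[X] = C(60,6)·2^(1−C(6,2)) = 12515965/4096 ≈ 3055.6555.


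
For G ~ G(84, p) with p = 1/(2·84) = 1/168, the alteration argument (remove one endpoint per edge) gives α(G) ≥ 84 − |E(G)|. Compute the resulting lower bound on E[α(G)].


E[|E(G)|] = C(84, 2)·p = 3486 · (1/168) = 83/4.
E[α(G)] ≥ n − E[|E(G)|] = 84 − 83/4 = 253/4.
Numerically: ≈ 63.250000.
(This is only a lower bound; the true E[α(G)] may be larger.)

E[α(G)] ≥ 253/4 ≈ 63.250000.


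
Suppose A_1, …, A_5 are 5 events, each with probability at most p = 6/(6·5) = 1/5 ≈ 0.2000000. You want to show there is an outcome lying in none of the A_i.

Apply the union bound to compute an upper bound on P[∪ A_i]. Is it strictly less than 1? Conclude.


Union bound: P[∪_{i=1}^{5} A_i] ≤ Σ_i P[A_i] ≤ 5·p = 5·(1/5) = 1.
Numerically: 1 ≈ 1.0000000.
Is 1 < 1? NO.
Since the bound 1 is ≥ 1, the union bound is uninformative here; it does NOT by itself certify existence.

5·p = 1 ≈ 1.0000000; existence NOT certified by the union bound.


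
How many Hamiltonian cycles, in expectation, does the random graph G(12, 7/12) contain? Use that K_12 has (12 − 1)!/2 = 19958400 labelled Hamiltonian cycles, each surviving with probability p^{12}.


K_12 has (12 − 1)!/2 = 19958400 labelled Hamiltonian cycles.
For each such Hamiltonian cycle H, let X_H = 1 if all 12 edges of H are present in G. Then P[X_H = 1] = p^{12} = (7/12)^{12} = 13841287201/8916100448256.
Summing the indicators: E[X] = Σ_H E[X_H] = 19958400 · p^{12} = 19958400 · 13841287201/8916100448256 = 26644477861925/859963392.
Numerically: E[X] ≈ 3.098e+04.

E[X] = 19958400 · (7/12)^{12} = 26644477861925/859963392 ≈ 3.098e+04.


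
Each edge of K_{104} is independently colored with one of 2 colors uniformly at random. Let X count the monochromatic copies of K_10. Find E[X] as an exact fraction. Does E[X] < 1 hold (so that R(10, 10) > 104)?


E[X] = C(104, 10) · 2^{1 − 45} = 26100986351440 · 2^{−44} = 26100986351440/17592186044416.
As a reduced fraction: E[X] = 1631311646965/1099511627776 ≈ 1.4836693.
Is E[X] < 1? NO.
Since E[X] ≥ 1, the first-moment bound is inconclusive at n = 104; it does NOT by itself certify R(10, 10) > 104.

E[X] = 1631311646965/1099511627776 ≈ 1.4836693; E[X] ≥ 1; first-moment method inconclusive here.


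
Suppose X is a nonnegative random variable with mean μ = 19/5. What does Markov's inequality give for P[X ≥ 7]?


μ = E[X] = 19/5, a = 7.
Markov: P[X ≥ 7] ≤ μ/a = (19/5)/7 = 19/35.
Numerically: ≈ 0.5429.
(Since a = 7 > μ = 3.8000, the bound 19/35 is < 1 and informative.)

P[X ≥ 7] ≤ 19/35 ≈ 0.5429.


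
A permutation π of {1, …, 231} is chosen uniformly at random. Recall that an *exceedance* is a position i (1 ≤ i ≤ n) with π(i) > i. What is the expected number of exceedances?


Write X = Σ_{i=1}^{231} X_i, where X_i = 1_{π(i) > i}.
For each fixed i, π(i) is uniform over {1, …, 231} (marginal of a uniform permutation), so P[π(i) > i] = (n − i)/n. Summing: Σ_{i=1}^{231} (n − i)/n = (0 + 1 + … + 230)/231 = 231(231 − 1)/(2·231) = (231 − 1)/2.
Hence E[X] = Σ_{i=1}^{231} (231 − i)/231 = 115 ≈ 115.0000.

E[X] = 115 = 115.0000.


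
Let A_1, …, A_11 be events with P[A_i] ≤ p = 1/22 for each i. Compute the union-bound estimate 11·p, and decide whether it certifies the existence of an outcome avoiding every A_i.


Union bound: P[∪_{i=1}^{11} A_i] ≤ Σ_i P[A_i] ≤ 11·p = 11·(1/22) = 1/2.
Numerically: 1/2 ≈ 0.5000000.
Is 1/2 < 1? YES.
Since P[∪ A_i] ≤ 1/2 < 1, the complement has P[∩ A_i^c] ≥ 1 − 1/2 = 1/2 > 0, so some outcome avoids every A_i.

11·p = 1/2 ≈ 0.5000000; existence CERTIFIED by the union bound.


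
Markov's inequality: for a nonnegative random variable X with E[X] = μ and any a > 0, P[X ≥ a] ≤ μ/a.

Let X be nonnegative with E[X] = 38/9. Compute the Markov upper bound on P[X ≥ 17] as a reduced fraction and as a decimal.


μ = E[X] = 38/9, a = 17.
Markov: P[X ≥ 17] ≤ μ/a = (38/9)/17 = 38/153.
Numerically: ≈ 0.248.
(Since a = 17 > μ = 4.222, the bound 38/153 is < 1 and informative.)

P[X ≥ 17] ≤ 38/153 ≈ 0.248.


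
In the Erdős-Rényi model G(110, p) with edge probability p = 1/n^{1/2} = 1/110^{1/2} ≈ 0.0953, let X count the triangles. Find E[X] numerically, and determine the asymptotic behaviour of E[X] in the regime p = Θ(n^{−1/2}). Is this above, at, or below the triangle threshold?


Number of potential triangles: C(110, 3) = 215820.
Each occurs with probability p³ ≈ (0.0953)³ ≈ 8.66784e-04.
By linearity: E[X] = C(110, 3)·p³ ≈ 215820 · 8.66784e-04 ≈ 187.069.
Since α = 1/2 < 1, p = c/n^{1/2} ≫ 1/n is above the triangle threshold p ~ 1/n. Asymptotically E[X] ~ (c³/6)·n^{3(1−α)} = (1³/6)·n^{1.5} → ∞; triangles are abundant w.h.p.

E[X] ≈ 187.069; in regime p = Θ(1/n^{1/2}) E[X] diverges (above the triangle threshold p ~ 1/n).


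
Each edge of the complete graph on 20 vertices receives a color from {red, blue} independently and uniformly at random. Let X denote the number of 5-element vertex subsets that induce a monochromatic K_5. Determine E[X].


Let X = Σ_S X_S over the C(20, 5) = 15504 subsets S of size 5, where X_S = 1 if the K_5 on S is monochromatic.
For a fixed S, the K_5 on S has C(5, 2) = 10 edges. P[all 10 edges red] = (1/2)^10, and likewise for blue, so P[monochromatic] = 2·(1/2)^10 = 2^{1 − 10} = 1/512.
By linearity: E[X] = C(20, 5) · 2^{1 − 10} = 15504 · 1/512 = 969/32.
Numerically: E[X] ≈ 30.281.

E[X] = C(20,5)·2^(1−C(5,2)) = 969/32 ≈ 30.281.


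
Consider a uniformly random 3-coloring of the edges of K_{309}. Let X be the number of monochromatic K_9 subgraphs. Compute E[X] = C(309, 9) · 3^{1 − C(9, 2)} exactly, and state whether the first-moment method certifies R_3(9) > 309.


E[X] = C(309, 9) · 3^{1 − 36} = 62920976643980686 · 3^{−35} = 62920976643980686/50031545098999707.
As a reduced fraction: E[X] = 62920976643980686/50031545098999707 ≈ 1.2576261.
Is E[X] < 1? NO.
Since E[X] ≥ 1, the first-moment bound is inconclusive at n = 309; it does NOT by itself certify R_3(9) > 309.

E[X] = 62920976643980686/50031545098999707 ≈ 1.2576261; E[X] ≥ 1; first-moment method inconclusive here.


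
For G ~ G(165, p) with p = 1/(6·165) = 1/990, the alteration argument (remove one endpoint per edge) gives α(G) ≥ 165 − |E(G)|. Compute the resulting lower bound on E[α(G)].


E[|E(G)|] = C(165, 2)·p = 13530 · (1/990) = 41/3.
E[α(G)] ≥ n − E[|E(G)|] = 165 − 41/3 = 454/3.
Numerically: ≈ 151.333.
(This is only a lower bound; the true E[α(G)] may be larger.)

E[α(G)] ≥ 454/3 ≈ 151.333.


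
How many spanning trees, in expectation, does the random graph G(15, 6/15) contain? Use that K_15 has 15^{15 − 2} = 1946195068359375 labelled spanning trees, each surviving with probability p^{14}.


K_15 has 15^{15 − 2} = 1946195068359375 labelled spanning trees.
For each such spanning tree H, let X_H = 1 if all 14 edges of H are present in G. Then P[X_H = 1] = p^{14} = (2/5)^{14} = 16384/6103515625.
By linearity of expectation: E[X] = Σ_H E[X_H] = 1946195068359375 · p^{14} = 1946195068359375 · 16384/6103515625 = 26121388032/5.
Numerically: E[X] ≈ 5.224e+09.

E[X] = 1946195068359375 · (2/5)^{14} = 26121388032/5 ≈ 5.224e+09.


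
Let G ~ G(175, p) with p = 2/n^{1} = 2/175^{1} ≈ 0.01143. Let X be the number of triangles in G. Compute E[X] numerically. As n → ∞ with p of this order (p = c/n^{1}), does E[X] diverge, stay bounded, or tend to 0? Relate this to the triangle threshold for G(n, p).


Number of potential triangles: C(175, 3) = 877975.
Each occurs with probability p³ ≈ (0.01143)³ ≈ 1.492711e-06.
By linearity: E[X] = C(175, 3)·p³ ≈ 877975 · 1.492711e-06 ≈ 1.3106.
Here α = 1, so p = 2/n is exactly at the triangle threshold p ~ 1/n. Asymptotically E[X] → c³/6 = 2³/6 = 4/3 ≈ 1.3333, a bounded constant. In this regime the triangle count is asymptotically Poisson(c³/6).

E[X] ≈ 1.3106; in regime p = Θ(1/n^{1}) E[X] stays bounded (at the triangle threshold p ~ 1/n).


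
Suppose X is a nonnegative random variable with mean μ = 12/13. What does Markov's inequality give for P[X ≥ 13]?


μ = E[X] = 12/13, a = 13.
Markov: P[X ≥ 13] ≤ μ/a = (12/13)/13 = 12/169.
Numerically: ≈ 0.07101.
(Since a = 13 > μ = 0.92308, the bound 12/169 is < 1 and informative.)

P[X ≥ 13] ≤ 12/169 ≈ 0.07101.


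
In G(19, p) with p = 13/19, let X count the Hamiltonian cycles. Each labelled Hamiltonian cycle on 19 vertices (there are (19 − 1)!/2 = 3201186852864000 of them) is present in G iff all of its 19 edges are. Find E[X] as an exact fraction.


K_19 has (19 − 1)!/2 = 3201186852864000 labelled Hamiltonian cycles.
For each such Hamiltonian cycle H, let X_H = 1 if all 19 edges of H are present in G. Then P[X_H = 1] = p^{19} = (13/19)^{19} = 1461920290375446110677/1978419655660313589123979.
Summing the indicators: E[X] = Σ_H E[X_H] = 3201186852864000 · p^{19} = 3201186852864000 · 1461920290375446110677/1978419655660313589123979 = 4679880013484999364018134658428928000/1978419655660313589123979.
Numerically: E[X] ≈ 2.37e+12.

E[X] = 3201186852864000 · (13/19)^{19} = 4679880013484999364018134658428928000/1978419655660313589123979 ≈ 2.37e+12.


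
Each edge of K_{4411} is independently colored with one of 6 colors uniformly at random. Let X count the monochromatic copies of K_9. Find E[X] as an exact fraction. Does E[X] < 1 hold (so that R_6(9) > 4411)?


E[X] = C(4411, 9) · 6^{1 − 36} = 1727920475134582415883601405 · 6^{−35} = 1727920475134582415883601405/1719070799748422591028658176.
As a reduced fraction: E[X] = 1727920475134582415883601405/1719070799748422591028658176 ≈ 1.005.
Is E[X] < 1? NO.
Since E[X] ≥ 1, the first-moment bound is inconclusive at n = 4411; it does NOT by itself certify R_6(9) > 4411.

E[X] = 1727920475134582415883601405/1719070799748422591028658176 ≈ 1.005; E[X] ≥ 1; first-moment method inconclusive here.


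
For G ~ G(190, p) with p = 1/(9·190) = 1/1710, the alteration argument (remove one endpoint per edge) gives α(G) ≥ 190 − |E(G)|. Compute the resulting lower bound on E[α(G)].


E[|E(G)|] = C(190, 2)·p = 17955 · (1/1710) = 21/2.
E[α(G)] ≥ n − E[|E(G)|] = 190 − 21/2 = 359/2.
Numerically: ≈ 179.50000.
(This is only a lower bound; the true E[α(G)] may be larger.)

E[α(G)] ≥ 359/2 ≈ 179.50000.


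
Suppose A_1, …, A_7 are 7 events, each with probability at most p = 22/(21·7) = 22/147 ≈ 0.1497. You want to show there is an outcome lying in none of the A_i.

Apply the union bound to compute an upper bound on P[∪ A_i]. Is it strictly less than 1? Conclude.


Union bound: P[∪_{i=1}^{7} A_i] ≤ Σ_i P[A_i] ≤ 7·p = 7·(22/147) = 22/21.
Numerically: 22/21 ≈ 1.0476.
Is 22/21 < 1? NO.
Since the bound 22/21 is ≥ 1, the union bound is uninformative here; it does NOT by itself certify existence.

7·p = 22/21 ≈ 1.0476; existence NOT certified by the union bound.


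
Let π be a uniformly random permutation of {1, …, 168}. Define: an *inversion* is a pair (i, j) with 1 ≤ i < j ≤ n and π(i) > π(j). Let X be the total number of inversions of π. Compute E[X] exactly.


Write X = Σ X_I over the C(168, 2) = 14028 pairs i < j, with X_I the indicator of one inversion.
There are 14028 indicators.
For each fixed pair i < j, the values π(i) and π(j) are two distinct elements of {1, …, 168} in uniformly random order; by symmetry P[π(i) > π(j)] = 1/2.
By linearity: E[X] = 14028 · (1/2) = C(168, 2) · (1/2) = 14028/2 = 7014 ≈ 7014.00000.

E[X] = 7014 = 7014.00000.


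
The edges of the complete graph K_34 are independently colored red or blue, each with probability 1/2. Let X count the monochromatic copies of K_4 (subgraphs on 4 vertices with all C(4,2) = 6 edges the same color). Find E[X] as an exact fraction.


Let X = Σ_S X_S over the C(34, 4) = 46376 subsets S of size 4, where X_S = 1 if the K_4 on S is monochromatic.
For a fixed S, the K_4 on S has C(4, 2) = 6 edges. P[all 6 edges red] = (1/2)^6, and likewise for blue, so P[monochromatic] = 2·(1/2)^6 = 2^{1 − 6} = 1/32.
By linearity: E[X] = C(34, 4) · 2^{1 − 6} = 46376 · 1/32 = 5797/4.
Numerically: E[X] ≈ 1449.2500.

E[X] = C(34,4)·2^(1−C(4,2)) = 5797/4 ≈ 1449.2500.


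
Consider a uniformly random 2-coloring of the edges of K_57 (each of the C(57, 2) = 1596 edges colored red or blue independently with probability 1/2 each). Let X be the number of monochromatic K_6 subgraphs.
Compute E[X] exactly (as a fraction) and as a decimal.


Let X = Σ_S X_S over the C(57, 6) = 36288252 subsets S of size 6, where X_S = 1 if the K_6 on S is monochromatic.
For a fixed S, the K_6 on S has C(6, 2) = 15 edges. P[all 15 edges red] = (1/2)^15, and likewise for blue, so P[monochromatic] = 2·(1/2)^15 = 2^{1 − 15} = 1/16384.
By linearity: E[X] = C(57, 6) · 2^{1 − 15} = 36288252 · 1/16384 = 9072063/4096.
Numerically: E[X] ≈ 2214.85913.

E[X] = C(57,6)·2^(1−C(6,2)) = 9072063/4096 ≈ 2214.85913.


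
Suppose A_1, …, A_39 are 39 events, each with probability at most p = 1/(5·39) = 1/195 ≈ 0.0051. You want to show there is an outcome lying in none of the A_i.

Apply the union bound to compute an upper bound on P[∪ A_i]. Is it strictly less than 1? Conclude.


Union bound: P[∪_{i=1}^{39} A_i] ≤ Σ_i P[A_i] ≤ 39·p = 39·(1/195) = 1/5.
Numerically: 1/5 ≈ 0.2000.
Is 1/5 < 1? YES.
Since P[∪ A_i] ≤ 1/5 < 1, the complement has P[∩ A_i^c] ≥ 1 − 1/5 = 4/5 > 0, so some outcome avoids every A_i.

39·p = 1/5 ≈ 0.2000; existence CERTIFIED by the union bound.


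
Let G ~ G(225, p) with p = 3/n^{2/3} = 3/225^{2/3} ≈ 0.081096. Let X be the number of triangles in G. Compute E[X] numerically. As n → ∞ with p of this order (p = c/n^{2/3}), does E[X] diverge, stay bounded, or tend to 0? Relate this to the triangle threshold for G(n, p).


Number of potential triangles: C(225, 3) = 1873200.
Each occurs with probability p³ ≈ (0.081096)³ ≈ 5.3333333e-04.
By linearity: E[X] = C(225, 3)·p³ ≈ 1873200 · 5.3333333e-04 ≈ 999.04000.
Since α = 2/3 < 1, p = c/n^{2/3} ≫ 1/n is above the triangle threshold p ~ 1/n. Asymptotically E[X] ~ (c³/6)·n^{3(1−α)} = (3³/6)·n^{1} → ∞; triangles are abundant w.h.p.

E[X] ≈ 999.04000; in regime p = Θ(1/n^{2/3}) E[X] diverges (above the triangle threshold p ~ 1/n).


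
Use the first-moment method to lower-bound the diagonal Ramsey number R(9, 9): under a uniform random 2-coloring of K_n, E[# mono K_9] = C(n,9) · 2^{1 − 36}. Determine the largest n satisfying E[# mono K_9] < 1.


We need C(n, 9) · 2^{1 − 36} < 1, i.e. C(n, 9) < 2^{36 − 1} = 34359738368.
Check values of n near the boundary:
  n = 63: C(63, 9) = 23667689815; 23667689815 < 34359738368? YES
  n = 64: C(64, 9) = 27540584512; 27540584512 < 34359738368? YES
  n = 65: C(65, 9) = 31966749880; 31966749880 < 34359738368? YES
  n = 66: C(66, 9) = 37014131440; 37014131440 < 34359738368? NO
The largest n with C(n, 9) < 34359738368 is n = 65 (where E[X] = 3995843735/4294967296 ≈ 0.9304). Hence R(9, 9) > 65, i.e. R(9, 9) ≥ 66.

Largest n = 65; hence R(9, 9) > 65.


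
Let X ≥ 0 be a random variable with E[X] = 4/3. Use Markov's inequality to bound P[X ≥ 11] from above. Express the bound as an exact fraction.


μ = E[X] = 4/3, a = 11.
Markov: P[X ≥ 11] ≤ μ/a = (4/3)/11 = 4/33.
Numerically: ≈ 0.1212.
(Since a = 11 > μ = 1.3333, the bound 4/33 is < 1 and informative.)

P[X ≥ 11] ≤ 4/33 ≈ 0.1212.


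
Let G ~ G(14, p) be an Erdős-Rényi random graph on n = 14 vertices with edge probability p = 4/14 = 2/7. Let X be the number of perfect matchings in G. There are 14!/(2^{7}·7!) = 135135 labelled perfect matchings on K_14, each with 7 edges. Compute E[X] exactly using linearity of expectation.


K_14 has 14!/(2^{7}·7!) = 135135 labelled perfect matchings.
For each such perfect matching H, let X_H = 1 if all 7 edges of H are present in G. Then P[X_H = 1] = p^{7} = (2/7)^{7} = 128/823543.
By linearity: E[X] = Σ_H E[X_H] = 135135 · p^{7} = 135135 · 128/823543 = 2471040/117649.
Numerically: E[X] ≈ 21.0035.

E[X] = 135135 · (2/7)^{7} = 2471040/117649 ≈ 21.0035.


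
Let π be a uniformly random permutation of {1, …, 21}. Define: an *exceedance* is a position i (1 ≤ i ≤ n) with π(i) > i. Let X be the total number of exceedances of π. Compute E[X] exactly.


Write X = Σ_{i=1}^{21} X_i, where X_i = 1_{π(i) > i}.
For each fixed i, π(i) is uniform over {1, …, 21} (marginal of a uniform permutation), so P[π(i) > i] = (n − i)/n. Summing: Σ_{i=1}^{21} (n − i)/n = (0 + 1 + … + 20)/21 = 21(21 − 1)/(2·21) = (21 − 1)/2.
Hence E[X] = Σ_{i=1}^{21} (21 − i)/21 = 10 ≈ 10.000000.

E[X] = 10 = 10.000000.


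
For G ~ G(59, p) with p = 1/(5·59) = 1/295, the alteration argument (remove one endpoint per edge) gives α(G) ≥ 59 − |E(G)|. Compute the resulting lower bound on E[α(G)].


E[|E(G)|] = C(59, 2)·p = 1711 · (1/295) = 29/5.
E[α(G)] ≥ n − E[|E(G)|] = 59 − 29/5 = 266/5.
Numerically: ≈ 53.200000.
(This is only a lower bound; the true E[α(G)] may be larger.)

E[α(G)] ≥ 266/5 ≈ 53.200000.


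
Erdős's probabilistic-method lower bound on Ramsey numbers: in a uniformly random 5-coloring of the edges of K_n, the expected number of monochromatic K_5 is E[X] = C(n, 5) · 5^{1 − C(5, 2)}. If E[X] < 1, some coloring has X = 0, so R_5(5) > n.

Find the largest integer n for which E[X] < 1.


We need C(n, 5) · 5^{1 − 10} < 1, i.e. C(n, 5) < 5^{10 − 1} = 1953125.
Check values of n near the boundary:
  n = 45: C(45, 5) = 1221759; 1221759 < 1953125? YES
  n = 46: C(46, 5) = 1370754; 1370754 < 1953125? YES
  n = 47: C(47, 5) = 1533939; 1533939 < 1953125? YES
  n = 48: C(48, 5) = 1712304; 1712304 < 1953125? YES
  n = 49: C(49, 5) = 1906884; 1906884 < 1953125? YES
  n = 50: C(50, 5) = 2118760; 2118760 < 1953125? NO
The largest n with C(n, 5) < 1953125 is n = 49 (where E[X] = 1906884/1953125 ≈ 0.976). Hence R_5(5) > 49, i.e. R_5(5) ≥ 50.

Largest n = 49; hence R_5(5) > 49.


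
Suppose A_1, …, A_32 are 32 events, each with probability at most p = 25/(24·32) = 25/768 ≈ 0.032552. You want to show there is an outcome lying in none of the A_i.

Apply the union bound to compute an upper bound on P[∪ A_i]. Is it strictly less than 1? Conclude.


Union bound: P[∪_{i=1}^{32} A_i] ≤ Σ_i P[A_i] ≤ 32·p = 32·(25/768) = 25/24.
Numerically: 25/24 ≈ 1.041667.
Is 25/24 < 1? NO.
Since the bound 25/24 is ≥ 1, the union bound is uninformative here; it does NOT by itself certify existence.

32·p = 25/24 ≈ 1.041667; existence NOT certified by the union bound.


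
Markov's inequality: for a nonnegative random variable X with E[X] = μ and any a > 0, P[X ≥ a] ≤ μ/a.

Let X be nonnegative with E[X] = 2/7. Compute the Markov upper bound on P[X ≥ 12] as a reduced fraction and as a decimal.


μ = E[X] = 2/7, a = 12.
Markov: P[X ≥ 12] ≤ μ/a = (2/7)/12 = 1/42.
Numerically: ≈ 0.024.
(Since a = 12 > μ = 0.286, the bound 1/42 is < 1 and informative.)

P[X ≥ 12] ≤ 1/42 ≈ 0.024.


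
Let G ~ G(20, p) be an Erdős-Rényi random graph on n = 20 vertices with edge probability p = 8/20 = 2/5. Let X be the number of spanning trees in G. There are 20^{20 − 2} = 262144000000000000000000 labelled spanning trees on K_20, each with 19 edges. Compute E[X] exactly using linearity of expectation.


K_20 has 20^{20 − 2} = 262144000000000000000000 labelled spanning trees.
For each such spanning tree H, let X_H = 1 if all 19 edges of H are present in G. Then P[X_H = 1] = p^{19} = (2/5)^{19} = 524288/19073486328125.
Summing the indicators: E[X] = Σ_H E[X_H] = 262144000000000000000000 · p^{19} = 262144000000000000000000 · 524288/19073486328125 = 36028797018963968/5.
Numerically: E[X] ≈ 7.21e+15.

E[X] = 262144000000000000000000 · (2/5)^{19} = 36028797018963968/5 ≈ 7.21e+15.


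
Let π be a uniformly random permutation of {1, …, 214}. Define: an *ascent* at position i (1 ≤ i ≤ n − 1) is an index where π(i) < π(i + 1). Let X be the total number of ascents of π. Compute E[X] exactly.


Write X = Σ X_I over i = 1, …, 213, with X_I the indicator of one ascent.
There are 213 indicators.
For each fixed i, the pair (π(i), π(i+1)) is a uniformly random ordered pair of distinct values from {1, …, 214}; by symmetry P[π(i) < π(i+1)] = 1/2.
By linearity: E[X] = 213 · (1/2) = (214 − 1) · (1/2) = 213/2 ≈ 106.500000.

E[X] = 213/2 = 106.500000.


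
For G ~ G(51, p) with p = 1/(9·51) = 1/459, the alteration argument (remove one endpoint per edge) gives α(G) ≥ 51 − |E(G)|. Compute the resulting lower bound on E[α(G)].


E[|E(G)|] = C(51, 2)·p = 1275 · (1/459) = 25/9.
E[α(G)] ≥ n − E[|E(G)|] = 51 − 25/9 = 434/9.
Numerically: ≈ 48.222222.
(This is only a lower bound; the true E[α(G)] may be larger.)

E[α(G)] ≥ 434/9 ≈ 48.222222.


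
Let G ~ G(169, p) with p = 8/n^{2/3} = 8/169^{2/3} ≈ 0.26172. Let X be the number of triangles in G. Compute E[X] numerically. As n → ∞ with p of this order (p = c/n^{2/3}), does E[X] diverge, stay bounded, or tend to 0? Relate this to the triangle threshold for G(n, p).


Number of potential triangles: C(169, 3) = 790244.
Each occurs with probability p³ ≈ (0.26172)³ ≈ 1.7926543e-02.
By linearity: E[X] = C(169, 3)·p³ ≈ 790244 · 1.7926543e-02 ≈ 14166.34320.
Since α = 2/3 < 1, p = c/n^{2/3} ≫ 1/n is above the triangle threshold p ~ 1/n. Asymptotically E[X] ~ (c³/6)·n^{3(1−α)} = (8³/6)·n^{1} → ∞; triangles are abundant w.h.p.

E[X] ≈ 14166.34320; in regime p = Θ(1/n^{2/3}) E[X] diverges (above the triangle threshold p ~ 1/n).


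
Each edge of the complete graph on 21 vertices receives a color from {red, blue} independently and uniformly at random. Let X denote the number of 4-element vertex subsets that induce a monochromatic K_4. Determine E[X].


Let X = Σ_S X_S over the C(21, 4) = 5985 subsets S of size 4, where X_S = 1 if the K_4 on S is monochromatic.
For a fixed S, the K_4 on S has C(4, 2) = 6 edges. P[all 6 edges red] = (1/2)^6, and likewise for blue, so P[monochromatic] = 2·(1/2)^6 = 2^{1 − 6} = 1/32.
Summing: E[X] = C(21, 4) · 2^{1 − 6} = 5985 · 1/32 = 5985/32.
Numerically: E[X] ≈ 187.0312.

E[X] = C(21,4)·2^(1−C(4,2)) = 5985/32 ≈ 187.0312.


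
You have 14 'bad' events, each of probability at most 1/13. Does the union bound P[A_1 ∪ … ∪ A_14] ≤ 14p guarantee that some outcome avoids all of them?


Union bound: P[∪_{i=1}^{14} A_i] ≤ Σ_i P[A_i] ≤ 14·p = 14·(1/13) = 14/13.
Numerically: 14/13 ≈ 1.0769.
Is 14/13 < 1? NO.
Since the bound 14/13 is ≥ 1, the union bound is uninformative here; it does NOT by itself certify existence.

14·p = 14/13 ≈ 1.0769; existence NOT certified by the union bound.


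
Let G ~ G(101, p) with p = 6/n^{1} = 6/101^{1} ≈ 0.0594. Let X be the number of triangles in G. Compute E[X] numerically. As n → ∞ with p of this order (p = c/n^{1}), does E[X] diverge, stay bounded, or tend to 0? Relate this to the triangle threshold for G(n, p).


Number of potential triangles: C(101, 3) = 166650.
Each occurs with probability p³ ≈ (0.0594)³ ≈ 2.09647e-04.
By linearity: E[X] = C(101, 3)·p³ ≈ 166650 · 2.09647e-04 ≈ 34.938.
Here α = 1, so p = 6/n is exactly at the triangle threshold p ~ 1/n. Asymptotically E[X] → c³/6 = 6³/6 = 36 ≈ 36.000, a bounded constant. In this regime the triangle count is asymptotically Poisson(c³/6).

E[X] ≈ 34.938; in regime p = Θ(1/n^{1}) E[X] stays bounded (at the triangle threshold p ~ 1/n).


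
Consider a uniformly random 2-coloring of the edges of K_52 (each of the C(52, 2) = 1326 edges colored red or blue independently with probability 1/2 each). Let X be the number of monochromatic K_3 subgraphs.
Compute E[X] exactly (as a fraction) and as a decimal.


Let X = Σ_S X_S over the C(52, 3) = 22100 subsets S of size 3, where X_S = 1 if the K_3 on S is monochromatic.
For a fixed S, the K_3 on S has C(3, 2) = 3 edges. P[all 3 edges red] = (1/2)^3, and likewise for blue, so P[monochromatic] = 2·(1/2)^3 = 2^{1 − 3} = 1/4.
By linearity of expectation: E[X] = C(52, 3) · 2^{1 − 3} = 22100 · 1/4 = 5525.
Numerically: E[X] ≈ 5525.0000.

E[X] = C(52,3)·2^(1−C(3,2)) = 5525 ≈ 5525.0000.


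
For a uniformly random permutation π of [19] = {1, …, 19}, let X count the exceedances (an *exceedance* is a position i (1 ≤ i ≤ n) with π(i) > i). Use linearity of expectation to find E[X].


Write X = Σ_{i=1}^{19} X_i, where X_i = 1_{π(i) > i}.
For each fixed i, π(i) is uniform over {1, …, 19} (marginal of a uniform permutation), so P[π(i) > i] = (n − i)/n. Summing: Σ_{i=1}^{19} (n − i)/n = (0 + 1 + … + 18)/19 = 19(19 − 1)/(2·19) = (19 − 1)/2.
Hence E[X] = Σ_{i=1}^{19} (19 − i)/19 = 9 ≈ 9.000000.

E[X] = 9 = 9.000000.


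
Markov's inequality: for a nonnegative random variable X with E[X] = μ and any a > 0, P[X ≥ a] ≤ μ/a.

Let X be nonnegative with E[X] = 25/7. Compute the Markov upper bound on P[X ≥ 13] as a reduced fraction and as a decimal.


μ = E[X] = 25/7, a = 13.
Markov: P[X ≥ 13] ≤ μ/a = (25/7)/13 = 25/91.
Numerically: ≈ 0.2747.
(Since a = 13 > μ = 3.5714, the bound 25/91 is < 1 and informative.)

P[X ≥ 13] ≤ 25/91 ≈ 0.2747.


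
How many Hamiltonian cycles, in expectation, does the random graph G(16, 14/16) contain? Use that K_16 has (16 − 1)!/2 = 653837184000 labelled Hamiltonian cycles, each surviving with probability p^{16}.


K_16 has (16 − 1)!/2 = 653837184000 labelled Hamiltonian cycles.
For each such Hamiltonian cycle H, let X_H = 1 if all 16 edges of H are present in G. Then P[X_H = 1] = p^{16} = (7/8)^{16} = 33232930569601/281474976710656.
By linearity of expectation: E[X] = Σ_H E[X_H] = 653837184000 · p^{16} = 653837184000 · 33232930569601/281474976710656 = 21219654042671322112875/274877906944.
Numerically: E[X] ≈ 7.7197e+10.

E[X] = 653837184000 · (7/8)^{16} = 21219654042671322112875/274877906944 ≈ 7.7197e+10.


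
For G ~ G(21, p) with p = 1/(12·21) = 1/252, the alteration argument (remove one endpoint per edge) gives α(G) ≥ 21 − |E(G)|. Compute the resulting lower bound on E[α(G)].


E[|E(G)|] = C(21, 2)·p = 210 · (1/252) = 5/6.
E[α(G)] ≥ n − E[|E(G)|] = 21 − 5/6 = 121/6.
Numerically: ≈ 20.16667.
(This is only a lower bound; the true E[α(G)] may be larger.)

E[α(G)] ≥ 121/6 ≈ 20.16667.


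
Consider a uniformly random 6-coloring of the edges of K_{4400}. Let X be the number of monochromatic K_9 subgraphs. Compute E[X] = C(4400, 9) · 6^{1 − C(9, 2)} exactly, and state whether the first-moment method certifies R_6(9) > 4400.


E[X] = C(4400, 9) · 6^{1 − 36} = 1689489304164437494711163600 · 6^{−35} = 1689489304164437494711163600/1719070799748422591028658176.
As a reduced fraction: E[X] = 105593081510277343419447725/107441924984276411939291136 ≈ 0.983.
Is E[X] < 1? YES.
Since E[X] < 1, there exists a 6-coloring of K_{4400} with no monochromatic K_9; hence R_6(9) > 4400.

E[X] = 105593081510277343419447725/107441924984276411939291136 ≈ 0.983; E[X] < 1, so R_6(9) > 4400.


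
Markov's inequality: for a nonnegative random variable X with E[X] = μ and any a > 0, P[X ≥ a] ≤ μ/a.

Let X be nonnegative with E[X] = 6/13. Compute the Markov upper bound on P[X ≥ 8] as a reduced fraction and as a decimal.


μ = E[X] = 6/13, a = 8.
Markov: P[X ≥ 8] ≤ μ/a = (6/13)/8 = 3/52.
Numerically: ≈ 0.05769.
(Since a = 8 > μ = 0.46154, the bound 3/52 is < 1 and informative.)

P[X ≥ 8] ≤ 3/52 ≈ 0.05769.


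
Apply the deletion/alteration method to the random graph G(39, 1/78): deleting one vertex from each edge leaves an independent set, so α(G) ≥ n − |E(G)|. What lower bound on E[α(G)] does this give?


E[|E(G)|] = C(39, 2)·p = 741 · (1/78) = 19/2.
E[α(G)] ≥ n − E[|E(G)|] = 39 − 19/2 = 59/2.
Numerically: ≈ 29.500000.
(This is only a lower bound; the true E[α(G)] may be larger.)

E[α(G)] ≥ 59/2 ≈ 29.500000.


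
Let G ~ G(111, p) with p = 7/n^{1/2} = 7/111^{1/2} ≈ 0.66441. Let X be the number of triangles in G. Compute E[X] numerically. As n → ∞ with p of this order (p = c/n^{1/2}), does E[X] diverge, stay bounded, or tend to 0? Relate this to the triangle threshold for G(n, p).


Number of potential triangles: C(111, 3) = 221815.
Each occurs with probability p³ ≈ (0.66441)³ ≈ 2.9329837e-01.
By linearity: E[X] = C(111, 3)·p³ ≈ 221815 · 2.9329837e-01 ≈ 65057.97831.
Since α = 1/2 < 1, p = c/n^{1/2} ≫ 1/n is above the triangle threshold p ~ 1/n. Asymptotically E[X] ~ (c³/6)·n^{3(1−α)} = (7³/6)·n^{1.5} → ∞; triangles are abundant w.h.p.

E[X] ≈ 65057.97831; in regime p = Θ(1/n^{1/2}) E[X] diverges (above the triangle threshold p ~ 1/n).


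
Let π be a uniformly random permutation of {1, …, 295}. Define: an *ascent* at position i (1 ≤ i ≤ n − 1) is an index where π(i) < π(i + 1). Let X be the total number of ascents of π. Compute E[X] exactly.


Write X = Σ X_I over i = 1, …, 294, with X_I the indicator of one ascent.
There are 294 indicators.
For each fixed i, the pair (π(i), π(i+1)) is a uniformly random ordered pair of distinct values from {1, …, 295}; by symmetry P[π(i) < π(i+1)] = 1/2.
By linearity: E[X] = 294 · (1/2) = (295 − 1) · (1/2) = 147 ≈ 147.000.

E[X] = 147 = 147.000.


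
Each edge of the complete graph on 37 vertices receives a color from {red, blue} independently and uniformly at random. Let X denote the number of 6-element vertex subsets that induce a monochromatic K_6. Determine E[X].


Let X = Σ_S X_S over the C(37, 6) = 2324784 subsets S of size 6, where X_S = 1 if the K_6 on S is monochromatic.
For a fixed S, the K_6 on S has C(6, 2) = 15 edges. P[all 15 edges red] = (1/2)^15, and likewise for blue, so P[monochromatic] = 2·(1/2)^15 = 2^{1 − 15} = 1/16384.
By linearity: E[X] = C(37, 6) · 2^{1 − 15} = 2324784 · 1/16384 = 145299/1024.
Numerically: E[X] ≈ 141.894.

E[X] = C(37,6)·2^(1−C(6,2)) = 145299/1024 ≈ 141.894.


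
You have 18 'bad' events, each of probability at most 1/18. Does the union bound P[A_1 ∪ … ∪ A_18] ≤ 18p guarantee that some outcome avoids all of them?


Union bound: P[∪_{i=1}^{18} A_i] ≤ Σ_i P[A_i] ≤ 18·p = 18·(1/18) = 1.
Numerically: 1 ≈ 1.0000.
Is 1 < 1? NO.
Since the bound 1 is ≥ 1, the union bound is uninformative here; it does NOT by itself certify existence.

18·p = 1 ≈ 1.0000; existence NOT certified by the union bound.


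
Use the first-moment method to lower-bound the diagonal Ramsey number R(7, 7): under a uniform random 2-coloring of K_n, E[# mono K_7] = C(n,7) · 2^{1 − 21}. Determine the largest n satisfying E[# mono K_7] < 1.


We need C(n, 7) · 2^{1 − 21} < 1, i.e. C(n, 7) < 2^{21 − 1} = 1048576.
Check values of n near the boundary:
  n = 22: C(22, 7) = 170544; 170544 < 1048576? YES
  n = 23: C(23, 7) = 245157; 245157 < 1048576? YES
  n = 24: C(24, 7) = 346104; 346104 < 1048576? YES
  n = 25: C(25, 7) = 480700; 480700 < 1048576? YES
  n = 26: C(26, 7) = 657800; 657800 < 1048576? YES
  n = 27: C(27, 7) = 888030; 888030 < 1048576? YES
  n = 28: C(28, 7) = 1184040; 1184040 < 1048576? NO
  n = 29: C(29, 7) = 1560780; 1560780 < 1048576? NO
The largest n with C(n, 7) < 1048576 is n = 27 (where E[X] = 444015/524288 ≈ 0.847). Hence R(7, 7) > 27, i.e. R(7, 7) ≥ 28.

Largest n = 27; hence R(7, 7) > 27.


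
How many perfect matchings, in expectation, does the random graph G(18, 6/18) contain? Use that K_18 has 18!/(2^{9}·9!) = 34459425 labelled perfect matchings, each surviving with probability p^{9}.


K_18 has 18!/(2^{9}·9!) = 34459425 labelled perfect matchings.
For each such perfect matching H, let X_H = 1 if all 9 edges of H are present in G. Then P[X_H = 1] = p^{9} = (1/3)^{9} = 1/19683.
By linearity: E[X] = Σ_H E[X_H] = 34459425 · p^{9} = 34459425 · 1/19683 = 425425/243.
Numerically: E[X] ≈ 1750.72.

E[X] = 34459425 · (1/3)^{9} = 425425/243 ≈ 1750.72.


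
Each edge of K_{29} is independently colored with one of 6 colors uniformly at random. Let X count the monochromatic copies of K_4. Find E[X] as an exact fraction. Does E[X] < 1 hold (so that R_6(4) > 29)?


E[X] = C(29, 4) · 6^{1 − 6} = 23751 · 6^{−5} = 23751/7776.
As a reduced fraction: E[X] = 2639/864 ≈ 3.05440.
Is E[X] < 1? NO.
Since E[X] ≥ 1, the first-moment bound is inconclusive at n = 29; it does NOT by itself certify R_6(4) > 29.

E[X] = 2639/864 ≈ 3.05440; E[X] ≥ 1; first-moment method inconclusive here.


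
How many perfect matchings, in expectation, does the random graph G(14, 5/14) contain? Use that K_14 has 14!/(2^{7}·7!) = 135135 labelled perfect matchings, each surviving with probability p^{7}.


K_14 has 14!/(2^{7}·7!) = 135135 labelled perfect matchings.
For each such perfect matching H, let X_H = 1 if all 7 edges of H are present in G. Then P[X_H = 1] = p^{7} = (5/14)^{7} = 78125/105413504.
By linearity of expectation: E[X] = Σ_H E[X_H] = 135135 · p^{7} = 135135 · 78125/105413504 = 1508203125/15059072.
Numerically: E[X] ≈ 100.152.

E[X] = 135135 · (5/14)^{7} = 1508203125/15059072 ≈ 100.152.


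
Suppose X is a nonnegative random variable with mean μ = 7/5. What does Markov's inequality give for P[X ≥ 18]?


μ = E[X] = 7/5, a = 18.
Markov: P[X ≥ 18] ≤ μ/a = (7/5)/18 = 7/90.
Numerically: ≈ 0.077778.
(Since a = 18 > μ = 1.400000, the bound 7/90 is < 1 and informative.)

P[X ≥ 18] ≤ 7/90 ≈ 0.077778.


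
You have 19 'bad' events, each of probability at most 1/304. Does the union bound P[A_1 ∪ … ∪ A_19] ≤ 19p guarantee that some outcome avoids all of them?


Union bound: P[∪_{i=1}^{19} A_i] ≤ Σ_i P[A_i] ≤ 19·p = 19·(1/304) = 1/16.
Numerically: 1/16 ≈ 0.06250.
Is 1/16 < 1? YES.
Since P[∪ A_i] ≤ 1/16 < 1, the complement has P[∩ A_i^c] ≥ 1 − 1/16 = 15/16 > 0, so some outcome avoids every A_i.

19·p = 1/16 ≈ 0.06250; existence CERTIFIED by the union bound.


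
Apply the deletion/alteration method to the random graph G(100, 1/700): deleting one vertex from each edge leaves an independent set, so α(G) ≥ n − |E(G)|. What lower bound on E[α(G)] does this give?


E[|E(G)|] = C(100, 2)·p = 4950 · (1/700) = 99/14.
E[α(G)] ≥ n − E[|E(G)|] = 100 − 99/14 = 1301/14.
Numerically: ≈ 92.92857.
(This is only a lower bound; the true E[α(G)] may be larger.)

E[α(G)] ≥ 1301/14 ≈ 92.92857.


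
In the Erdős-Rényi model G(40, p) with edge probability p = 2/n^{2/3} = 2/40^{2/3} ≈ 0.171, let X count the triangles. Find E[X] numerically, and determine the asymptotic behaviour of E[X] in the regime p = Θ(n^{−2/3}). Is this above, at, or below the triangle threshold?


Number of potential triangles: C(40, 3) = 9880.
Each occurs with probability p³ ≈ (0.171)³ ≈ 5.000000e-03.
By linearity: E[X] = C(40, 3)·p³ ≈ 9880 · 5.000000e-03 ≈ 49.4000.
Since α = 2/3 < 1, p = c/n^{2/3} ≫ 1/n is above the triangle threshold p ~ 1/n. Asymptotically E[X] ~ (c³/6)·n^{3(1−α)} = (2³/6)·n^{1} → ∞; triangles are abundant w.h.p.

E[X] ≈ 49.4000; in regime p = Θ(1/n^{2/3}) E[X] diverges (above the triangle threshold p ~ 1/n).


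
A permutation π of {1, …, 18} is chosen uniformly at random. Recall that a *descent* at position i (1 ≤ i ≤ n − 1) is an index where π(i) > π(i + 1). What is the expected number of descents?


Write X = Σ X_I over i = 1, …, 17, with X_I the indicator of one descent.
There are 17 indicators.
For each fixed i, the pair (π(i), π(i+1)) is a uniformly random ordered pair of distinct values from {1, …, 18}; by symmetry P[π(i) > π(i+1)] = 1/2.
By linearity: E[X] = 17 · (1/2) = (18 − 1) · (1/2) = 17/2 ≈ 8.500.

E[X] = 17/2 = 8.500.


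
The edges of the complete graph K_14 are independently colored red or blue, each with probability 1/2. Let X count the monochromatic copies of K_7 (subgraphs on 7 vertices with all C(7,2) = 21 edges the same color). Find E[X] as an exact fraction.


Let X = Σ_S X_S over the C(14, 7) = 3432 subsets S of size 7, where X_S = 1 if the K_7 on S is monochromatic.
For a fixed S, the K_7 on S has C(7, 2) = 21 edges. P[all 21 edges red] = (1/2)^21, and likewise for blue, so P[monochromatic] = 2·(1/2)^21 = 2^{1 − 21} = 1/1048576.
By linearity of expectation: E[X] = C(14, 7) · 2^{1 − 21} = 3432 · 1/1048576 = 429/131072.
Numerically: E[X] ≈ 0.00327.

E[X] = C(14,7)·2^(1−C(7,2)) = 429/131072 ≈ 0.00327.


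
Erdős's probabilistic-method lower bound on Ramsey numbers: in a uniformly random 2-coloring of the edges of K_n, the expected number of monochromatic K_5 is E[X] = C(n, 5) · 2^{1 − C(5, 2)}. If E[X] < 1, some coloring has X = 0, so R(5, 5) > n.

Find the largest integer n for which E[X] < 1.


We need C(n, 5) · 2^{1 − 10} < 1, i.e. C(n, 5) < 2^{10 − 1} = 512.
Check values of n near the boundary:
  n = 8: C(8, 5) = 56; 56 < 512? YES
  n = 9: C(9, 5) = 126; 126 < 512? YES
  n = 10: C(10, 5) = 252; 252 < 512? YES
  n = 11: C(11, 5) = 462; 462 < 512? YES
  n = 12: C(12, 5) = 792; 792 < 512? NO
  n = 13: C(13, 5) = 1287; 1287 < 512? NO
The largest n with C(n, 5) < 512 is n = 11 (where E[X] = 231/256 ≈ 0.902). Hence R(5, 5) > 11, i.e. R(5, 5) ≥ 12.

Largest n = 11; hence R(5, 5) > 11.


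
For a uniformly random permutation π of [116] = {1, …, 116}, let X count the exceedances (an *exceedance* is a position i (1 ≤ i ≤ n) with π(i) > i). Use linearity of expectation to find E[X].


Write X = Σ_{i=1}^{116} X_i, where X_i = 1_{π(i) > i}.
For each fixed i, π(i) is uniform over {1, …, 116} (marginal of a uniform permutation), so P[π(i) > i] = (n − i)/n. Summing: Σ_{i=1}^{116} (n − i)/n = (0 + 1 + … + 115)/116 = 116(116 − 1)/(2·116) = (116 − 1)/2.
Hence E[X] = Σ_{i=1}^{116} (116 − i)/116 = 115/2 ≈ 57.5000.

E[X] = 115/2 = 57.5000.


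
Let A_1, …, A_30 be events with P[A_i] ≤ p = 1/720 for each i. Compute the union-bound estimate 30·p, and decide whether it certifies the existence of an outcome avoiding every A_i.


Union bound: P[∪_{i=1}^{30} A_i] ≤ Σ_i P[A_i] ≤ 30·p = 30·(1/720) = 1/24.
Numerically: 1/24 ≈ 0.0417.
Is 1/24 < 1? YES.
Since P[∪ A_i] ≤ 1/24 < 1, the complement has P[∩ A_i^c] ≥ 1 − 1/24 = 23/24 > 0, so some outcome avoids every A_i.

30·p = 1/24 ≈ 0.0417; existence CERTIFIED by the union bound.
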